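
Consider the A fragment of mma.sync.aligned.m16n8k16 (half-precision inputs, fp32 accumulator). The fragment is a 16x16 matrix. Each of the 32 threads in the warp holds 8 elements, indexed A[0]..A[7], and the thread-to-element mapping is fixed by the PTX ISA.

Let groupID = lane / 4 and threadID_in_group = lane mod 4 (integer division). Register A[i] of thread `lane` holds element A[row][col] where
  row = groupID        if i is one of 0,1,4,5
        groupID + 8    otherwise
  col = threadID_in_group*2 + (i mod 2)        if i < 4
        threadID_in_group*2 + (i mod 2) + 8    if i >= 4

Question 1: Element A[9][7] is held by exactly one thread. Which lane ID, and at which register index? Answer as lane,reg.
r=9⇒gr=1,Rb=1  c=7⇒Cb=0,th=3,odd=1
L=1*4+3=7  i=0*4+1*2+1=3

7,3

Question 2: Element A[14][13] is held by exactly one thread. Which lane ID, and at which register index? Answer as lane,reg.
r=14⇒gr=6,Rb=1  c=13⇒Cb=1,th=2,odd=1
L=6*4+2=26  i=1*4+1*2+1=7

26,7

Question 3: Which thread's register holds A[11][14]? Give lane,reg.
r=11→G=3,rhi=1  c=14→chi=1,T=3,p=0
L=3*4+3=15  i=1*4+1*2+0=6

15,6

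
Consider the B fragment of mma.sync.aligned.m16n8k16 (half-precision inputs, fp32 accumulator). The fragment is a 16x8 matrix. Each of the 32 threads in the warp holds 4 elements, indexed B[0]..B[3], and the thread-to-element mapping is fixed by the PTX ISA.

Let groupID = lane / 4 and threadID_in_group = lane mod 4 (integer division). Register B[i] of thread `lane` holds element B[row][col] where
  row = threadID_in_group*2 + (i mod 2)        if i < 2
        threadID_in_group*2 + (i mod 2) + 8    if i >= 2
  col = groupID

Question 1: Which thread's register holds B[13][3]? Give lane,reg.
14,3

c=3->g=3  r=13->rb=1,t=2,b0=1
L=3*4+2=14  i=1*2+1=3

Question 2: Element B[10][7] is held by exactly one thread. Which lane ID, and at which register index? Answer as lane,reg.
29,2

c=7->g=7  r=10->rb=1,t=1,b0=0
L=7*4+1=29  i=1*2+0=2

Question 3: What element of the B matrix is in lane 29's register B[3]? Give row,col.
lane 29->29/4=7, 29 mod 4=1
i=3  r:2·1+1+8->11  c:7

11,7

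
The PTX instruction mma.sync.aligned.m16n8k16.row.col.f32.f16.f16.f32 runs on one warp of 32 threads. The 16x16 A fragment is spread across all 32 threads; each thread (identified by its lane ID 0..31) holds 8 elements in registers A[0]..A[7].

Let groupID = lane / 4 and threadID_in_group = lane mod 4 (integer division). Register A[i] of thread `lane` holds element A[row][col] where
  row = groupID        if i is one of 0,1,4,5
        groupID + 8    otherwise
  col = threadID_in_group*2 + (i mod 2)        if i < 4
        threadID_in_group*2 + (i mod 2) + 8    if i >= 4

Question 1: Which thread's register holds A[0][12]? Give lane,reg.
r=0⇒gr=0,Rb=0  c=12⇒Cb=1,th=2,odd=0
L=0*4+2=2  i=1*4+0*2+0=4

2,4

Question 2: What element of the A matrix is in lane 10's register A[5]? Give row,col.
lane 10->10/4=2, 10 mod 4=2
i=5  r:2+0->2  c:2·2+1+8->13

2,13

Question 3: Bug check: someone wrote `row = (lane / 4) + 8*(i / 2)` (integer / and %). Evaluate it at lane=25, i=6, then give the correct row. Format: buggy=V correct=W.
`(lane / 4) + 8*(i / 2)`[25,6]→30
lane 25→25/4=6, 25 mod 4=1
i=6  r:6+8→14  c:2·1+0+8→10
row: 30 vs 14

buggy=30 correct=14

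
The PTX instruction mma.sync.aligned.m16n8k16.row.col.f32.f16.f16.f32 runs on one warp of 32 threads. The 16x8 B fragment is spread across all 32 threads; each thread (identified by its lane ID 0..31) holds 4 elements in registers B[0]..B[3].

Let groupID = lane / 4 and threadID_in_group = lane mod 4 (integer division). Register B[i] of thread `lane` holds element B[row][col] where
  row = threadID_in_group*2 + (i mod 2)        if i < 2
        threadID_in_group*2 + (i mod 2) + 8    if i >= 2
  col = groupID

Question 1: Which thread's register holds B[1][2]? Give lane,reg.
c=2⇒gr=2  r=1⇒Rb=0,th=0,odd=1
L=2*4+0=8  i=0*2+1=1

8,1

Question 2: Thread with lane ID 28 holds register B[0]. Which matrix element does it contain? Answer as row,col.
0,7

28: G=7,T=0
[0] (0*2+0+0,7) = (0,7)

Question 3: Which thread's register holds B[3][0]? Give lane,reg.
1,1

c: 0->gid=0  r: 3->r8=0,tid=1,i&1=1
L=0*4+1=1  i=0*2+1=1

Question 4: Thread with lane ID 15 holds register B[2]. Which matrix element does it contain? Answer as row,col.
14,3

lane 15->15/4=3, 15 mod 4=3
i=2  r:2·3+0+8->14  c:3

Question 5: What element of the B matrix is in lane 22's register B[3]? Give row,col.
lane 22: g=5 (22/4), t=2 (22%4)
i=3: r=2*2+1+8=13, c=g=5

13,5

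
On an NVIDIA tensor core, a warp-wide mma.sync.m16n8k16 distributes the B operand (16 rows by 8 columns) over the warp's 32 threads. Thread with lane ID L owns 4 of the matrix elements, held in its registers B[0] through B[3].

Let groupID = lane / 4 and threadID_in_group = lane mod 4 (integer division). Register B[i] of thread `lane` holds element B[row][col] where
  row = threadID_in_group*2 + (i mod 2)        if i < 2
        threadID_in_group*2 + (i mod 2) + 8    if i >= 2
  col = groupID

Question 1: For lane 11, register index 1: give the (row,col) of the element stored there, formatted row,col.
7,2

lane 11->11/4=2, 11 mod 4=3
i=1  r:2·3+1+0->7  c:2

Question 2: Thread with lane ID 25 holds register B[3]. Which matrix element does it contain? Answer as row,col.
lane 25=>25/4=6, 25 mod 4=1
i=3  r:2·1+1+8=>11  c:6

11,6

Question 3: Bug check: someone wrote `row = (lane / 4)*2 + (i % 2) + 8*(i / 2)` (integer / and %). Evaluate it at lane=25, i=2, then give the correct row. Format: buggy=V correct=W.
buggy=20 correct=10

`(lane / 4)*2 + (i % 2) + 8*(i / 2)`[25,2]→20
lane 25: G=6 (25/4), T=1 (25%4)
i=2: r=1*2+0+8=10, c=G=6
row: 20 vs 10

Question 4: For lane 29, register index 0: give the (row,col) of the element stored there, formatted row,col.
2,7

L=29=>grp=29>>2=7, tig=29&3=1
[0]=>row 1·2+0+0=2  col grp=7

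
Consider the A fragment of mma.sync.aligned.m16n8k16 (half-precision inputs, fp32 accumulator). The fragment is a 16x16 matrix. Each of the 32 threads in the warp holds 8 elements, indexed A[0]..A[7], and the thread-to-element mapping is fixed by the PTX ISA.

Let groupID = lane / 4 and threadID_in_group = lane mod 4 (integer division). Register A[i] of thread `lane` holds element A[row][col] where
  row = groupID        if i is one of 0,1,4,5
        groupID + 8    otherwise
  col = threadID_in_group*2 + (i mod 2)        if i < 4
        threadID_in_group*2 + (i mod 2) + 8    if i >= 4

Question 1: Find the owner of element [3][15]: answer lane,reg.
15,5

r: 3->gid=3,r8=0  c: 15->c8=1,tid=3,i&1=1
L=3*4+3=15  i=1*4+0*2+1=5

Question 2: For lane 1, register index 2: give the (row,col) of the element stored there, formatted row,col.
1: g=0,t=1
[2] (0+8,1*2+0+0) = (8,2)

8,2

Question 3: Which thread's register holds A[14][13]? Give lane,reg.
26,7

r=14→G=6,rhi=1  c=13→chi=1,T=2,p=1
L=6*4+2=26  i=1*4+1*2+1=7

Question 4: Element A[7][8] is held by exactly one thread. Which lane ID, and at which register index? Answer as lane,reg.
r: 7->gid=7,r8=0  c: 8->c8=1,tid=0,i&1=0
L=7*4+0=28  i=1*4+0*2+0=4

28,4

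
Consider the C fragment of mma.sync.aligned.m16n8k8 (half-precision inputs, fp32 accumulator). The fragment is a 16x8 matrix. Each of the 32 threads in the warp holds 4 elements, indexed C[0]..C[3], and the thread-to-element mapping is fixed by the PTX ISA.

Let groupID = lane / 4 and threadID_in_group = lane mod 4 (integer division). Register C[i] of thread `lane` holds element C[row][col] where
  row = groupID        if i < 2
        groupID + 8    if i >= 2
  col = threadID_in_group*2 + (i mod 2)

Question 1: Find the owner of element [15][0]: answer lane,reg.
28,2

r:15=>grp=7,rB=1  c:0=>tig=0,lo=0
L=7*4+0=28  i=1*2+0=2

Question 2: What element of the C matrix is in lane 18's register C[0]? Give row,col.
4,4

lane 18->18/4=4, 18 mod 4=2
i=0  r:4+0->4  c:2·2+0->4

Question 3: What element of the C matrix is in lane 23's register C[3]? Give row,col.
23: gr=5,th=3
[3] (5+8,3*2+1) = (13,7)

13,7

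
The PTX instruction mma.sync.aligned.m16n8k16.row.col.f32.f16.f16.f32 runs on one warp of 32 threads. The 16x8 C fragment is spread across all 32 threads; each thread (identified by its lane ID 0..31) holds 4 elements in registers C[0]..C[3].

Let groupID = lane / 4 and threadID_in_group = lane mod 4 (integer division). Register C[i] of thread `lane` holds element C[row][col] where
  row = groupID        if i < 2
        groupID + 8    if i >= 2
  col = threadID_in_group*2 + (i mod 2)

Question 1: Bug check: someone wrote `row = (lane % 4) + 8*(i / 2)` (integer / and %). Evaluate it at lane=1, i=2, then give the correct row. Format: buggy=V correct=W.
buggy=9 correct=8

`(lane % 4) + 8*(i / 2)`[1,2]->9
1: gid=0,tid=1
[2] (0+8,1*2+0) = (8,2)
row: 9 vs 8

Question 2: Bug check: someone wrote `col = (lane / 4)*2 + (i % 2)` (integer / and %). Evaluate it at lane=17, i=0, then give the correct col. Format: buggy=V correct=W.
`(lane / 4)*2 + (i % 2)`[17,0]=>8
17: grp=4,tig=1
[0] (4+0,1*2+0) = (4,2)
col: 8 vs 2

buggy=8 correct=2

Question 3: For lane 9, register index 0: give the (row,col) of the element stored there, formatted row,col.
2,2

lane 9⇒9/4=2, 9 mod 4=1
i=0  r:2+0⇒2  c:2·1+0⇒2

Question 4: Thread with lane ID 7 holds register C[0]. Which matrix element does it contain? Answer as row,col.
lane 7⇒7/4=1, 7 mod 4=3
i=0  r:1+0⇒1  c:2·3+0⇒6

1,6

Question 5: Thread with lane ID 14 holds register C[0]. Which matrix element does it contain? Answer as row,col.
lane 14⇒14/4=3, 14 mod 4=2
i=0  r:3+0⇒3  c:2·2+0⇒4

3,4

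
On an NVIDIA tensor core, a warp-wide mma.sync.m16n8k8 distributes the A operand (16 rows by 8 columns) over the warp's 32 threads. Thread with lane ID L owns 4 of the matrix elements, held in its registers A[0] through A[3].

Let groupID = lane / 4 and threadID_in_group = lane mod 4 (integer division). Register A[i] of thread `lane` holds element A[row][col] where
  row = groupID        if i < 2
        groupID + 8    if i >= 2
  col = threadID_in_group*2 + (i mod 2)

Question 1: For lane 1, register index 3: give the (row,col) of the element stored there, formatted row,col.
L=1->gid=1>>2=0, tid=1&3=1
[3]->row 0+8=8  col 1·2+1=3

8,3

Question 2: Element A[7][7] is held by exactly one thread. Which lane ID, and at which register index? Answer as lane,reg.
31,1

r=7->g=7,rb=0  c=7->t=3,b0=1
L=7*4+3=31  i=0*2+1=1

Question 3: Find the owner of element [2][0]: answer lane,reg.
r=2→G=2,rhi=0  c=0→T=0,p=0
L=2*4+0=8  i=0*2+0=0

8,0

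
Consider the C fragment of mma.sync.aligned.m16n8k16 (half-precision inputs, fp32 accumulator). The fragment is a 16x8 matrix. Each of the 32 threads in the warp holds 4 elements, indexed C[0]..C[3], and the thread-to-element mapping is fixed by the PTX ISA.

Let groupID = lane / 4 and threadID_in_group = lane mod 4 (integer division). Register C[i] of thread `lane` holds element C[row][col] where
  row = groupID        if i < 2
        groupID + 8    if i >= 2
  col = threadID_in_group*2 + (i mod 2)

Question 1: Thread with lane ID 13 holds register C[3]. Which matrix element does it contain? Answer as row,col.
11,3

13: G=3,T=1
[3] (3+8,1*2+1) = (11,3)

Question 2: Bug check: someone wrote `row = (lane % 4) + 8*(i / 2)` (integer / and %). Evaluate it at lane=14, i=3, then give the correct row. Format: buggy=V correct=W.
`(lane % 4) + 8*(i / 2)`[14,3]->10
lane 14->14/4=3, 14 mod 4=2
i=3  r:3+8->11  c:2·2+1->5
row: 10 vs 11

buggy=10 correct=11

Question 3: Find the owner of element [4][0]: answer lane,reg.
r:4=>grp=4,rB=0  c:0=>tig=0,lo=0
L=4*4+0=16  i=0*2+0=0

16,0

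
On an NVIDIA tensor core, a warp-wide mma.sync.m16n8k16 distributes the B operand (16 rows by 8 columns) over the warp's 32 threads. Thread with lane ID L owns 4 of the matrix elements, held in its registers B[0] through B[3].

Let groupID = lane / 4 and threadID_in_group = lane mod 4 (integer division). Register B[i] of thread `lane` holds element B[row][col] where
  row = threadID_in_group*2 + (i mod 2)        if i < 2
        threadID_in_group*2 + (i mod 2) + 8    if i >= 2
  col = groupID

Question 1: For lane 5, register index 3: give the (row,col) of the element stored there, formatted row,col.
11,1

lane 5: gr=1 (5/4), th=1 (5%4)
i=3: r=1*2+1+8=11, c=gr=1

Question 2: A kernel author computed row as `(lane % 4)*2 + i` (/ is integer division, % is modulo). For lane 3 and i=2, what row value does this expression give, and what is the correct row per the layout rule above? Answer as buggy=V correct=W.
`(lane % 4)*2 + i`[3,2]→8
L=3→G=3>>2=0, T=3&3=3
[2]→row 3·2+0+8=14  col G=0
row: 8 vs 14

buggy=8 correct=14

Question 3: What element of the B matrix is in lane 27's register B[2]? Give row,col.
14,6

lane 27: gid=6 (27/4), tid=3 (27%4)
i=2: r=3*2+0+8=14, c=gid=6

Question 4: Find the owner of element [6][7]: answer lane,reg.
c=7→G=7  r=6→rhi=0,T=3,p=0
L=7*4+3=31  i=0*2+0=0

31,0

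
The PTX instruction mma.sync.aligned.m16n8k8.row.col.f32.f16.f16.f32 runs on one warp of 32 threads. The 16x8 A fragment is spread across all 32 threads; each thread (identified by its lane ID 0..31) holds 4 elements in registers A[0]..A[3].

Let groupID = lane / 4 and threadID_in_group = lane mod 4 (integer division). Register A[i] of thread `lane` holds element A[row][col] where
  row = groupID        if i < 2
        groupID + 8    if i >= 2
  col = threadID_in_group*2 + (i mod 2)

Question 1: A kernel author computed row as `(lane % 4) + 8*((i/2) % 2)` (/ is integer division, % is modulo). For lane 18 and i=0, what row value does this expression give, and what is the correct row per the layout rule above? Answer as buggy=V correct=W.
buggy=2 correct=4

`(lane % 4) + 8*((i/2) % 2)`[18,0]->2
lane 18->18/4=4, 18 mod 4=2
i=0  r:4+0->4  c:2·2+0->4
row: 2 vs 4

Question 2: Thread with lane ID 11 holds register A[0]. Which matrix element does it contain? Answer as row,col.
lane 11: gid=2 (11/4), tid=3 (11%4)
i=0: r=2+0=2, c=3*2+0=6

2,6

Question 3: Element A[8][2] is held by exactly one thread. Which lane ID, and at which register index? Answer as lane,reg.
1,2

r: 8->gid=0,r8=1  c: 2->tid=1,i&1=0
L=0*4+1=1  i=1*2+0=2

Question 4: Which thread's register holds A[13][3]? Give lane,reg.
21,3

r=13⇒gr=5,Rb=1  c=3⇒th=1,odd=1
L=5*4+1=21  i=1*2+1=3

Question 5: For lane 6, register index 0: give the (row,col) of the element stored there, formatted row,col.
1,4

lane 6->6/4=1, 6 mod 4=2
i=0  r:1+0->1  c:2·2+0->4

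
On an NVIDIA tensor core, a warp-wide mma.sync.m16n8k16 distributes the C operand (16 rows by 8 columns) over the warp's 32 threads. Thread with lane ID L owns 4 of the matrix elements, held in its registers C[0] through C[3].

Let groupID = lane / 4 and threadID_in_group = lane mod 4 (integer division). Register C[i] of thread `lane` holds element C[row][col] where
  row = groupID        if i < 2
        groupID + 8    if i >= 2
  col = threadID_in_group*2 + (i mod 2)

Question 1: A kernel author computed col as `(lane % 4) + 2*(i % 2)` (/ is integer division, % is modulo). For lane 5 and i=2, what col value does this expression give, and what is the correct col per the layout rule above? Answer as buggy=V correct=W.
buggy=1 correct=2

`(lane % 4) + 2*(i % 2)`[5,2]->1
lane 5->5/4=1, 5 mod 4=1
i=2  r:1+8->9  c:2·1+0->2
col: 1 vs 2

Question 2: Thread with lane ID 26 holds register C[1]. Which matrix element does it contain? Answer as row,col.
6,5

26: g=6,t=2
[1] (6+0,2*2+1) = (6,5)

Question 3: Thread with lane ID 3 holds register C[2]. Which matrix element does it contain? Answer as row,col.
8,6

lane 3: g=0 (3/4), t=3 (3%4)
i=2: r=0+8=8, c=3*2+0=6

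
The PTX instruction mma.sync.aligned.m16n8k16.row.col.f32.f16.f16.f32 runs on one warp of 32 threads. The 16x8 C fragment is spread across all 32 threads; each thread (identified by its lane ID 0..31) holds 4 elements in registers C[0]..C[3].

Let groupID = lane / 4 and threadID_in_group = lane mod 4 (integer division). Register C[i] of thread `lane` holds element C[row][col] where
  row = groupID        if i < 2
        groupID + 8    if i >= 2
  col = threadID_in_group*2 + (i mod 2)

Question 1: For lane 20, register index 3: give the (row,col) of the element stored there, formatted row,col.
lane 20: gid=5 (20/4), tid=0 (20%4)
i=3: r=5+8=13, c=0*2+1=1

13,1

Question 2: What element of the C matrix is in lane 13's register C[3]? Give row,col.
11,3

13: gr=3,th=1
[3] (3+8,1*2+1) = (11,3)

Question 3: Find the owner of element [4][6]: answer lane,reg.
19,0

r=4⇒gr=4,Rb=0  c=6⇒th=3,odd=0
L=4*4+3=19  i=0*2+0=0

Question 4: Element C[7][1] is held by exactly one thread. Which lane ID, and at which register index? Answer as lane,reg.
r=7->g=7,rb=0  c=1->t=0,b0=1
L=7*4+0=28  i=0*2+1=1

28,1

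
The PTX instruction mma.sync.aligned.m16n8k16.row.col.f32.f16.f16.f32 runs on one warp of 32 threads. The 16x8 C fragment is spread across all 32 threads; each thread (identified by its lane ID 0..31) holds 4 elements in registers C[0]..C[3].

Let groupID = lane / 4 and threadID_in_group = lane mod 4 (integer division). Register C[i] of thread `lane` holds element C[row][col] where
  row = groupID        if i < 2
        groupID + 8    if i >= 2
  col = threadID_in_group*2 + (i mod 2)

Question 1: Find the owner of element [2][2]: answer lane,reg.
9,0

r:2=>grp=2,rB=0  c:2=>tig=1,lo=0
L=2*4+1=9  i=0*2+0=0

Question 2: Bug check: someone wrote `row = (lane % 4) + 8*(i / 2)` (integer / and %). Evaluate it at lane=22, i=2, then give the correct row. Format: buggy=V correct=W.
buggy=10 correct=13

`(lane % 4) + 8*(i / 2)`[22,2]=>10
22: grp=5,tig=2
[2] (5+8,2*2+0) = (13,4)
row: 10 vs 13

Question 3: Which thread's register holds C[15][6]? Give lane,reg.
r: 15->gid=7,r8=1  c: 6->tid=3,i&1=0
L=7*4+3=31  i=1*2+0=2

31,2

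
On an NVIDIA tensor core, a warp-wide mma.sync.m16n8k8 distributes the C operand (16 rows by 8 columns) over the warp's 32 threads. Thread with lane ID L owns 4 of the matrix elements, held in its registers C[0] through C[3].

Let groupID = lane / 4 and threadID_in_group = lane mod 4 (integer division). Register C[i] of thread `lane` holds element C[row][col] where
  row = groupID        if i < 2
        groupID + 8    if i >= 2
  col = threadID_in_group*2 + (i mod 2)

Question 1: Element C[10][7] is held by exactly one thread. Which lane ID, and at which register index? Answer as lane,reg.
11,3

r: 10->gid=2,r8=1  c: 7->tid=3,i&1=1
L=2*4+3=11  i=1*2+1=3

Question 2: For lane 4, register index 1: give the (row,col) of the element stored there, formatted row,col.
1,1

lane 4: gid=1 (4/4), tid=0 (4%4)
i=1: r=1+0=1, c=0*2+1=1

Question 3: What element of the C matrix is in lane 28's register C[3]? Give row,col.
28: gid=7,tid=0
[3] (7+8,0*2+1) = (15,1)

15,1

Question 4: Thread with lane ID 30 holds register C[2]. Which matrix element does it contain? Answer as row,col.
15,4

lane 30: gr=7 (30/4), th=2 (30%4)
i=2: r=7+8=15, c=2*2+0=4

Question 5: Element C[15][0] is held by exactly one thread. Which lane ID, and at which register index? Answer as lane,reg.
r: 15->gid=7,r8=1  c: 0->tid=0,i&1=0
L=7*4+0=28  i=1*2+0=2

28,2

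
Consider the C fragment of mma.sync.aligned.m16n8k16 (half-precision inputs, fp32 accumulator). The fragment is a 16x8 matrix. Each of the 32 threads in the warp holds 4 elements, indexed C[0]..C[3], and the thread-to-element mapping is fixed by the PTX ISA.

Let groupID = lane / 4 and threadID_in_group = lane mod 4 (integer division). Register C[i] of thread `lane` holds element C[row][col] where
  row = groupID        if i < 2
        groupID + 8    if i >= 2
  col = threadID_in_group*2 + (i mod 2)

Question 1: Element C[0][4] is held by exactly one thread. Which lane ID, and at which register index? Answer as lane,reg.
r=0⇒gr=0,Rb=0  c=4⇒th=2,odd=0
L=0*4+2=2  i=0*2+0=0

2,0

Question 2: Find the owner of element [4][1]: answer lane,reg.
r=4⇒gr=4,Rb=0  c=1⇒th=0,odd=1
L=4*4+0=16  i=0*2+1=1

16,1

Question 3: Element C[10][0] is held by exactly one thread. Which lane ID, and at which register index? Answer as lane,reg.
r=10→G=2,rhi=1  c=0→T=0,p=0
L=2*4+0=8  i=1*2+0=2

8,2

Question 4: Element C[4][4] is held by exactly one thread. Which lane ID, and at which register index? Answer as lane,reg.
18,0

r=4->g=4,rb=0  c=4->t=2,b0=0
L=4*4+2=18  i=0*2+0=0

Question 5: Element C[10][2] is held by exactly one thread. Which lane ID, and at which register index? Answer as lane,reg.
9,2

r: 10->gid=2,r8=1  c: 2->tid=1,i&1=0
L=2*4+1=9  i=1*2+0=2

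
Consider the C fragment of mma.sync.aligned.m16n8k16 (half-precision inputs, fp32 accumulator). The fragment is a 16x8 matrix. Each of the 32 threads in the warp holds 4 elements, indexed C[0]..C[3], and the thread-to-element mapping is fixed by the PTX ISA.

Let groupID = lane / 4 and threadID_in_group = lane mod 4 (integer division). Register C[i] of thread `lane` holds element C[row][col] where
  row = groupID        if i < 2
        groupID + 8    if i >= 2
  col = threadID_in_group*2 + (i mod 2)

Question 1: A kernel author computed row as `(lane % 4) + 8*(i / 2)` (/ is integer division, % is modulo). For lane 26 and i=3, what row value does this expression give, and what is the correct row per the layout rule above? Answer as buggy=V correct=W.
`(lane % 4) + 8*(i / 2)`[26,3]->10
lane 26->26/4=6, 26 mod 4=2
i=3  r:6+8->14  c:2·2+1->5
row: 10 vs 14

buggy=10 correct=14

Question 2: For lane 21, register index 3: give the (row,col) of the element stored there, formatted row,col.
lane 21⇒21/4=5, 21 mod 4=1
i=3  r:5+8⇒13  c:2·1+1⇒3

13,3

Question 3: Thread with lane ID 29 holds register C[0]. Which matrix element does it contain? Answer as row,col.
lane 29->29/4=7, 29 mod 4=1
i=0  r:7+0->7  c:2·1+0->2

7,2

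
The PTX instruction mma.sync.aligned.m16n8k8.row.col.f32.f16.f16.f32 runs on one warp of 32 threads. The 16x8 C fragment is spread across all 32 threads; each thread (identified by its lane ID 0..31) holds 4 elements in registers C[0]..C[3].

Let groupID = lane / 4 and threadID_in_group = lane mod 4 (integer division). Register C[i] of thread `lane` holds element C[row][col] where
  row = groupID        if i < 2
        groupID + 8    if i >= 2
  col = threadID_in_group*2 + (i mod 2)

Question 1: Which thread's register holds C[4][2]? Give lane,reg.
17,0

r=4→G=4,rhi=0  c=2→T=1,p=0
L=4*4+1=17  i=0*2+0=0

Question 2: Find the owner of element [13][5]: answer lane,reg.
22,3

r: 13->gid=5,r8=1  c: 5->tid=2,i&1=1
L=5*4+2=22  i=1*2+1=3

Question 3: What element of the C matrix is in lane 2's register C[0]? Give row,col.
lane 2->2/4=0, 2 mod 4=2
i=0  r:0+0->0  c:2·2+0->4

0,4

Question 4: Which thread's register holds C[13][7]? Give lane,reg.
23,3

r=13->g=5,rb=1  c=7->t=3,b0=1
L=5*4+3=23  i=1*2+1=3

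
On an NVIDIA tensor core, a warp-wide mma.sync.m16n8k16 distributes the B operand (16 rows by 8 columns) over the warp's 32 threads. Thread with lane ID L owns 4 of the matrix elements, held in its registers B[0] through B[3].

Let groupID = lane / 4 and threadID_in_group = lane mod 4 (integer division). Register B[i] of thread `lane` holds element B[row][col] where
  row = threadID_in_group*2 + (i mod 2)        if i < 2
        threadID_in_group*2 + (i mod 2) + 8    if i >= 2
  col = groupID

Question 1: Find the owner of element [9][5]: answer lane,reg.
c: 5->gid=5  r: 9->r8=1,tid=0,i&1=1
L=5*4+0=20  i=1*2+1=3

20,3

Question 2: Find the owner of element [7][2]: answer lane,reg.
11,1

c=2->g=2  r=7->rb=0,t=3,b0=1
L=2*4+3=11  i=0*2+1=1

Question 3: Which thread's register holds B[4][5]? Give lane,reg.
c=5→G=5  r=4→rhi=0,T=2,p=0
L=5*4+2=22  i=0*2+0=0

22,0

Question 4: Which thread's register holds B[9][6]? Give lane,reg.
24,3

c=6⇒gr=6  r=9⇒Rb=1,th=0,odd=1
L=6*4+0=24  i=1*2+1=3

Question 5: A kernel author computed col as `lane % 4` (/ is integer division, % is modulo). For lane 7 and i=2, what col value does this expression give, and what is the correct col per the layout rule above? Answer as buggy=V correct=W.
buggy=3 correct=1

`lane % 4`[7,2]=>3
L=7=>grp=7>>2=1, tig=7&3=3
[2]=>row 3·2+0+8=14  col grp=1
col: 3 vs 1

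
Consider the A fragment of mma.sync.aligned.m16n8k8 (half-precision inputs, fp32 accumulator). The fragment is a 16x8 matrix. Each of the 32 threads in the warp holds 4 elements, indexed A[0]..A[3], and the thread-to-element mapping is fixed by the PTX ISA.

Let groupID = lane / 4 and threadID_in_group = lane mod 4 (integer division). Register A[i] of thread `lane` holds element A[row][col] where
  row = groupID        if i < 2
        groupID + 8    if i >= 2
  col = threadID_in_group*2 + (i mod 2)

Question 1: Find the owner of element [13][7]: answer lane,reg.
r: 13->gid=5,r8=1  c: 7->tid=3,i&1=1
L=5*4+3=23  i=1*2+1=3

23,3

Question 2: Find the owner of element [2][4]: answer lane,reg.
r: 2->gid=2,r8=0  c: 4->tid=2,i&1=0
L=2*4+2=10  i=0*2+0=0

10,0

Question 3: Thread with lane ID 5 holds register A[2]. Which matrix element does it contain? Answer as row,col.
lane 5=>5/4=1, 5 mod 4=1
i=2  r:1+8=>9  c:2·1+0=>2

9,2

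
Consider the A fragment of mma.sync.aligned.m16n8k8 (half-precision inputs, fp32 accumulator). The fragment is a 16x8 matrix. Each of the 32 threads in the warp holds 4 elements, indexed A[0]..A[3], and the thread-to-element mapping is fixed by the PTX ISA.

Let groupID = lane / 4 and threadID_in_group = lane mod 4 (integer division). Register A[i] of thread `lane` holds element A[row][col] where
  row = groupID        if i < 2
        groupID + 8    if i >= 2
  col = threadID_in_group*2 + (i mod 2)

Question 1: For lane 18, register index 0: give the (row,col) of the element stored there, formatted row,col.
4,4

18: grp=4,tig=2
[0] (4+0,2*2+0) = (4,4)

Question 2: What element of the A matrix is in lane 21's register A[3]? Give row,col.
13,3

lane 21: gr=5 (21/4), th=1 (21%4)
i=3: r=5+8=13, c=1*2+1=3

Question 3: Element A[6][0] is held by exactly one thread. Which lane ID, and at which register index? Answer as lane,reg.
r: 6->gid=6,r8=0  c: 0->tid=0,i&1=0
L=6*4+0=24  i=0*2+0=0

24,0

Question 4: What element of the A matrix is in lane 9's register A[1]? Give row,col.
2,3

L=9->g=9>>2=2, t=9&3=1
[1]->row 2+0=2  col 1·2+1=3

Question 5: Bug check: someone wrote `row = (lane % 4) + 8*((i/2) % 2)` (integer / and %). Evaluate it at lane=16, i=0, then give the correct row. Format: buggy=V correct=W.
buggy=0 correct=4

`(lane % 4) + 8*((i/2) % 2)`[16,0]=>0
16: grp=4,tig=0
[0] (4+0,0*2+0) = (4,0)
row: 0 vs 4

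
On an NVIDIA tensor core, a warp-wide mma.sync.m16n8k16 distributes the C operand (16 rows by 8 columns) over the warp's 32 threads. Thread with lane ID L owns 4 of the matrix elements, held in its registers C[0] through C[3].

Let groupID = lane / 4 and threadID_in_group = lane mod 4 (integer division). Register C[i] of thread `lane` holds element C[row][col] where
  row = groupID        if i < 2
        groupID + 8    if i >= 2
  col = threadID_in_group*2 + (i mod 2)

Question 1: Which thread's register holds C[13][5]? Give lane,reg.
r=13⇒gr=5,Rb=1  c=5⇒th=2,odd=1
L=5*4+2=22  i=1*2+1=3

22,3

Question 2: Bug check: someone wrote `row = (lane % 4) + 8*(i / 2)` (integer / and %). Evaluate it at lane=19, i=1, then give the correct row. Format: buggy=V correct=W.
buggy=3 correct=4

`(lane % 4) + 8*(i / 2)`[19,1]→3
lane 19: G=4 (19/4), T=3 (19%4)
i=1: r=4+0=4, c=3*2+1=7
row: 3 vs 4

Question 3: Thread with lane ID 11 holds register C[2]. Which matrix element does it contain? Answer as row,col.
10,6

lane 11: G=2 (11/4), T=3 (11%4)
i=2: r=2+8=10, c=3*2+0=6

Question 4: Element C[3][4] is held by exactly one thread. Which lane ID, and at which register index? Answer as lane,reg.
r=3->g=3,rb=0  c=4->t=2,b0=0
L=3*4+2=14  i=0*2+0=0

14,0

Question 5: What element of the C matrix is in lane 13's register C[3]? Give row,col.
lane 13: gr=3 (13/4), th=1 (13%4)
i=3: r=3+8=11, c=1*2+1=3

11,3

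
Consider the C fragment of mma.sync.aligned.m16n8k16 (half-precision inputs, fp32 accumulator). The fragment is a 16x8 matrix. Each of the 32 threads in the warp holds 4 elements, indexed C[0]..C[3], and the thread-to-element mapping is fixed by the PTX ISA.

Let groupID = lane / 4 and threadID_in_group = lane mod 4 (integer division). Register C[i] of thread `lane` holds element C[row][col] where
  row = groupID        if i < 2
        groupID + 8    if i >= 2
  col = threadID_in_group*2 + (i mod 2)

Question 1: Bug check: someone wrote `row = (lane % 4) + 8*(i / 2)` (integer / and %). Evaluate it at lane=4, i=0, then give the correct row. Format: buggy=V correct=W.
buggy=0 correct=1

`(lane % 4) + 8*(i / 2)`[4,0]=>0
L=4=>grp=4>>2=1, tig=4&3=0
[0]=>row 1+0=1  col 0·2+0=0
row: 0 vs 1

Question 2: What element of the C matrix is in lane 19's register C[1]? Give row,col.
4,7

19: grp=4,tig=3
[1] (4+0,3*2+1) = (4,7)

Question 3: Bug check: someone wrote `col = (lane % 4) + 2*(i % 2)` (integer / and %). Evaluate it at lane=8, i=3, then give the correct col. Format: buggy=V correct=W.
`(lane % 4) + 2*(i % 2)`[8,3]→2
L=8→G=8>>2=2, T=8&3=0
[3]→row 2+8=10  col 0·2+1=1
col: 2 vs 1

buggy=2 correct=1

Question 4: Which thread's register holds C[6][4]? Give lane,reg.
26,0

r=6⇒gr=6,Rb=0  c=4⇒th=2,odd=0
L=6*4+2=26  i=0*2+0=0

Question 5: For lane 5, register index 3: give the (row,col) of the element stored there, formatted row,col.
5: gr=1,th=1
[3] (1+8,1*2+1) = (9,3)

9,3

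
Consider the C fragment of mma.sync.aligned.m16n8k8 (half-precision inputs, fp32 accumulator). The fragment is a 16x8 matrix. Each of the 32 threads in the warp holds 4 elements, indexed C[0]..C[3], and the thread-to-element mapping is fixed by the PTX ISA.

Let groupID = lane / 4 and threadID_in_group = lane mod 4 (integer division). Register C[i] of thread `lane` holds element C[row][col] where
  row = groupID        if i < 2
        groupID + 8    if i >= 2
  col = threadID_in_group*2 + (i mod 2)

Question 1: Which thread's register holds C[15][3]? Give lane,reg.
29,3

r=15→G=7,rhi=1  c=3→T=1,p=1
L=7*4+1=29  i=1*2+1=3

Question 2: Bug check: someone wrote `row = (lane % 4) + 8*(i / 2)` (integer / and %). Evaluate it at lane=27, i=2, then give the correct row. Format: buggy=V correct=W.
`(lane % 4) + 8*(i / 2)`[27,2]=>11
27: grp=6,tig=3
[2] (6+8,3*2+0) = (14,6)
row: 11 vs 14

buggy=11 correct=14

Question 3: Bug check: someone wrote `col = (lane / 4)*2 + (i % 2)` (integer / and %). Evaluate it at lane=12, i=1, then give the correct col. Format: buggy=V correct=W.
buggy=7 correct=1

`(lane / 4)*2 + (i % 2)`[12,1]→7
lane 12: G=3 (12/4), T=0 (12%4)
i=1: r=3+0=3, c=0*2+1=1
col: 7 vs 1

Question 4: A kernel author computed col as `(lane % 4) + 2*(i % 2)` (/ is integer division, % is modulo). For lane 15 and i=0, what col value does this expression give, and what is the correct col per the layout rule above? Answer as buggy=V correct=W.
`(lane % 4) + 2*(i % 2)`[15,0]->3
lane 15->15/4=3, 15 mod 4=3
i=0  r:3+0->3  c:2·3+0->6
col: 3 vs 6

buggy=3 correct=6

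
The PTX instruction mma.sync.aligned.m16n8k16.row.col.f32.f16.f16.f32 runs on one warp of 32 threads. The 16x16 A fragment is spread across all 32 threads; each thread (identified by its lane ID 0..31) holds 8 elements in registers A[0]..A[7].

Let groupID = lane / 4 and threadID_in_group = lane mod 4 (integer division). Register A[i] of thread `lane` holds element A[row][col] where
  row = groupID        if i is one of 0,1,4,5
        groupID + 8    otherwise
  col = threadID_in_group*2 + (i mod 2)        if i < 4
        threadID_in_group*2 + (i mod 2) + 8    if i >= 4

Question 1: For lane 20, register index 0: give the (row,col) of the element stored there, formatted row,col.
20: gr=5,th=0
[0] (5+0,0*2+0+0) = (5,0)

5,0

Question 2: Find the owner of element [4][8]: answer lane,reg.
16,4

r=4->g=4,rb=0  c=8->cb=1,t=0,b0=0
L=4*4+0=16  i=1*4+0*2+0=4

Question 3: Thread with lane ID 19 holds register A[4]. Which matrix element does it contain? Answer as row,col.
4,14

lane 19→19/4=4, 19 mod 4=3
i=4  r:4+0→4  c:2·3+0+8→14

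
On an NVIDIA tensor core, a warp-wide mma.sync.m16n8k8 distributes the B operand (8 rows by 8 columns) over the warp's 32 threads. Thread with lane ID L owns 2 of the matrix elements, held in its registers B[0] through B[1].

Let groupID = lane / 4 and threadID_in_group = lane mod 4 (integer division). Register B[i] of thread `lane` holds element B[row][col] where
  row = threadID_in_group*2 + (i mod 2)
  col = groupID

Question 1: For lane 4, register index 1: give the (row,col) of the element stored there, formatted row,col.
L=4->g=4>>2=1, t=4&3=0
[1]->row 0·2+1=1  col g=1

1,1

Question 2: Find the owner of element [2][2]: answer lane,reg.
9,0

c=2⇒gr=2  r=2⇒th=1,odd=0
L=2*4+1=9  i=0=0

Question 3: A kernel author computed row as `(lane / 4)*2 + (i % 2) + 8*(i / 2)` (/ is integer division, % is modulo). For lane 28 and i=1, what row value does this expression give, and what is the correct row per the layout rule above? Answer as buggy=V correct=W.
`(lane / 4)*2 + (i % 2) + 8*(i / 2)`[28,1]->15
lane 28: g=7 (28/4), t=0 (28%4)
i=1: r=0*2+1=1, c=g=7
row: 15 vs 1

buggy=15 correct=1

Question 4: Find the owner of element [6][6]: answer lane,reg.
27,0

c:6=>grp=6  r:6=>tig=3,lo=0
L=6*4+3=27  i=0=0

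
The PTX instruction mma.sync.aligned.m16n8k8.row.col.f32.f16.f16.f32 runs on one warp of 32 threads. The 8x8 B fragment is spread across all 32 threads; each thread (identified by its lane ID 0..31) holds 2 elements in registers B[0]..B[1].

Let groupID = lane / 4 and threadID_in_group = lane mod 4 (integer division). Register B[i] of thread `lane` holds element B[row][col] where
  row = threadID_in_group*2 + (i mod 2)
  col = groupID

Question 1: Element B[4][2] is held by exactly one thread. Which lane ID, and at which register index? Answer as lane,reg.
10,0

c=2→G=2  r=4→T=2,p=0
L=2*4+2=10  i=0=0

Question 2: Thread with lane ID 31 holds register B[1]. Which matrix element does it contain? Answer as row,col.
L=31=>grp=31>>2=7, tig=31&3=3
[1]=>row 3·2+1=7  col grp=7

7,7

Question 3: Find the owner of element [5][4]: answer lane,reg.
c:4=>grp=4  r:5=>tig=2,lo=1
L=4*4+2=18  i=1=1

18,1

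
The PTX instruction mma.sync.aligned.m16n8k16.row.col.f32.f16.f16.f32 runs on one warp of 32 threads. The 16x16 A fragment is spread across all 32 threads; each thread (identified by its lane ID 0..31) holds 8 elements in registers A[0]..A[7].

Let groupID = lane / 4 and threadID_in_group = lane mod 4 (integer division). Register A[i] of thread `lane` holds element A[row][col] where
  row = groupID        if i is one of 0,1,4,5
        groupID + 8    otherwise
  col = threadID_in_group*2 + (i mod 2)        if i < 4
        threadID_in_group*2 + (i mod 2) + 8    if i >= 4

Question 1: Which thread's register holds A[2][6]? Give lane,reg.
r: 2->gid=2,r8=0  c: 6->c8=0,tid=3,i&1=0
L=2*4+3=11  i=0*4+0*2+0=0

11,0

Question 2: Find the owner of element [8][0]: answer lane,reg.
r: 8->gid=0,r8=1  c: 0->c8=0,tid=0,i&1=0
L=0*4+0=0  i=0*4+1*2+0=2

0,2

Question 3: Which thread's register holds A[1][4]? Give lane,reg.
6,0

r:1=>grp=1,rB=0  c:4=>cB=0,tig=2,lo=0
L=1*4+2=6  i=0*4+0*2+0=0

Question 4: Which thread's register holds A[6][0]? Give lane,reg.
r: 6->gid=6,r8=0  c: 0->c8=0,tid=0,i&1=0
L=6*4+0=24  i=0*4+0*2+0=0

24,0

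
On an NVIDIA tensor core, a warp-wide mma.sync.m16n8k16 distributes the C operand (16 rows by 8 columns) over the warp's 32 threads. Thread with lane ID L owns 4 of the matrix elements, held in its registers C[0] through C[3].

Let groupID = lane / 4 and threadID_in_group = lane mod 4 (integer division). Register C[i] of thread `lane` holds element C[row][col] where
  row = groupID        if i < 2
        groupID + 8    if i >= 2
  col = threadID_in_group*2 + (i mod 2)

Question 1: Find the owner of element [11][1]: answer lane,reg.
r=11→G=3,rhi=1  c=1→T=0,p=1
L=3*4+0=12  i=1*2+1=3

12,3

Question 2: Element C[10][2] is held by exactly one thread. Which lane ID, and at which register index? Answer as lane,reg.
9,2

r: 10->gid=2,r8=1  c: 2->tid=1,i&1=0
L=2*4+1=9  i=1*2+0=2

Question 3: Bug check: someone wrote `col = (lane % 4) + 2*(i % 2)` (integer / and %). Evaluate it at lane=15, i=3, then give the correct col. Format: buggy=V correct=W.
buggy=5 correct=7

`(lane % 4) + 2*(i % 2)`[15,3]⇒5
lane 15: gr=3 (15/4), th=3 (15%4)
i=3: r=3+8=11, c=3*2+1=7
col: 5 vs 7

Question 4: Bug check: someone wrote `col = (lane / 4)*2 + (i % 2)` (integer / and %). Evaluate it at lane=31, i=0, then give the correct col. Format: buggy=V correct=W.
`(lane / 4)*2 + (i % 2)`[31,0]→14
lane 31: G=7 (31/4), T=3 (31%4)
i=0: r=7+0=7, c=3*2+0=6
col: 14 vs 6

buggy=14 correct=6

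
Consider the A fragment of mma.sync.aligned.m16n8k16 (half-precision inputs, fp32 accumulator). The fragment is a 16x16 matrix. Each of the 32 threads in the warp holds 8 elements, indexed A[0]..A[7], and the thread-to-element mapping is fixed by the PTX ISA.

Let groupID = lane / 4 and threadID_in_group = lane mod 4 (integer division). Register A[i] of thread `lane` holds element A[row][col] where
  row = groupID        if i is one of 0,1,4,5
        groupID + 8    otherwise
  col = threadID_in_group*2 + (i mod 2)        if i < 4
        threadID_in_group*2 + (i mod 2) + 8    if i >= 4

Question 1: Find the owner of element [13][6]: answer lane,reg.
r=13→G=5,rhi=1  c=6→chi=0,T=3,p=0
L=5*4+3=23  i=0*4+1*2+0=2

23,2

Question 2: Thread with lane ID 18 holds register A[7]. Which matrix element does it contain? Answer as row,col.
lane 18->18/4=4, 18 mod 4=2
i=7  r:4+8->12  c:2·2+1+8->13

12,13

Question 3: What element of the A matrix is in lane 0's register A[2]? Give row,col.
8,0

L=0->g=0>>2=0, t=0&3=0
[2]->row 0+8=8  col 0·2+0+0=0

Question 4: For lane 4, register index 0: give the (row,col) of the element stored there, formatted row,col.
lane 4→4/4=1, 4 mod 4=0
i=0  r:1+0→1  c:2·0+0+0→0

1,0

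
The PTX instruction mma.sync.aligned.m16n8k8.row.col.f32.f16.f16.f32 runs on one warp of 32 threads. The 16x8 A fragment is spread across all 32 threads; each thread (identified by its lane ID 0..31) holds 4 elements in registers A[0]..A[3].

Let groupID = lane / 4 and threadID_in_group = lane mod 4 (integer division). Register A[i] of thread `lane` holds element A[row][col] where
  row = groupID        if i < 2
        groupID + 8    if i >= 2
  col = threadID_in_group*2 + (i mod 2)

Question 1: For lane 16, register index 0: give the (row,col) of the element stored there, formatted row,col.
4,0

L=16=>grp=16>>2=4, tig=16&3=0
[0]=>row 4+0=4  col 0·2+0=0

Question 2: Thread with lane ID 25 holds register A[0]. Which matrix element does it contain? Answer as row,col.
25: G=6,T=1
[0] (6+0,1*2+0) = (6,2)

6,2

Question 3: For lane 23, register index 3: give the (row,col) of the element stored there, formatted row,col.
L=23->g=23>>2=5, t=23&3=3
[3]->row 5+8=13  col 3·2+1=7

13,7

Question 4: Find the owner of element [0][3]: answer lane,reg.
r:0=>grp=0,rB=0  c:3=>tig=1,lo=1
L=0*4+1=1  i=0*2+1=1

1,1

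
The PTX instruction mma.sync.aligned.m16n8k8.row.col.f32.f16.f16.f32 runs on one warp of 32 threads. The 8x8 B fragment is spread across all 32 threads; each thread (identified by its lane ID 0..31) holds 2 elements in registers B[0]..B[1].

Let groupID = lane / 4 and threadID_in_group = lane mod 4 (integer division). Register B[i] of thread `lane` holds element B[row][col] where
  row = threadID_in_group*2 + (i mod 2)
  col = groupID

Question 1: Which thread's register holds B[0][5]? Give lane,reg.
c=5→G=5  r=0→T=0,p=0
L=5*4+0=20  i=0=0

20,0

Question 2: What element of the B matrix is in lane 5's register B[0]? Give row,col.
2,1

lane 5: gid=1 (5/4), tid=1 (5%4)
i=0: r=1*2+0=2, c=gid=1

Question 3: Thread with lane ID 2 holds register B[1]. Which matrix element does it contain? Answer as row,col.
5,0

2: G=0,T=2
[1] (2*2+1,0) = (5,0)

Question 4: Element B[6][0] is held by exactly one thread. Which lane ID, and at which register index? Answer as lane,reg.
3,0

c=0→G=0  r=6→T=3,p=0
L=0*4+3=3  i=0=0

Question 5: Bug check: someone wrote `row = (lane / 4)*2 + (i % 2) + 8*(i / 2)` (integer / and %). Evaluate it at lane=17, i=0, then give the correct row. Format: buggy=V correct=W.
`(lane / 4)*2 + (i % 2) + 8*(i / 2)`[17,0]⇒8
17: gr=4,th=1
[0] (1*2+0,4) = (2,4)
row: 8 vs 2

buggy=8 correct=2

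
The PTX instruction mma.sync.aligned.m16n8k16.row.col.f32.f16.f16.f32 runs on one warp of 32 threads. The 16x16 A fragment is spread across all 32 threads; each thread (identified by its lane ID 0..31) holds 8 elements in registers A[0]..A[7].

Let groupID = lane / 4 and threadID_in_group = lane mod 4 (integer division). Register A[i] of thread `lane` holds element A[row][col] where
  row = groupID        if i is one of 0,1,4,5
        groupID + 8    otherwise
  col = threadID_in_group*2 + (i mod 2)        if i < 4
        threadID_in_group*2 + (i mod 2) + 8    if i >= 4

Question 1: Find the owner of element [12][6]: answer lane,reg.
r=12->g=4,rb=1  c=6->cb=0,t=3,b0=0
L=4*4+3=19  i=0*4+1*2+0=2

19,2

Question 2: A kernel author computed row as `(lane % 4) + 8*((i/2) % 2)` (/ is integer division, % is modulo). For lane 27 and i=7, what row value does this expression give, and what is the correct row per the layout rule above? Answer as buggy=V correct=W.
buggy=11 correct=14

`(lane % 4) + 8*((i/2) % 2)`[27,7]→11
lane 27: G=6 (27/4), T=3 (27%4)
i=7: r=6+8=14, c=3*2+1+8=15
row: 11 vs 14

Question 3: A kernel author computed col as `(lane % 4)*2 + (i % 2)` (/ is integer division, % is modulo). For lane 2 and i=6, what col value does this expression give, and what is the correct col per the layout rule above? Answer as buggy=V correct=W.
buggy=4 correct=12

`(lane % 4)*2 + (i % 2)`[2,6]→4
2: G=0,T=2
[6] (0+8,2*2+0+8) = (8,12)
col: 4 vs 12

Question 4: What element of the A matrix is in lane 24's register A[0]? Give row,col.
lane 24: gid=6 (24/4), tid=0 (24%4)
i=0: r=6+0=6, c=0*2+0+0=0

6,0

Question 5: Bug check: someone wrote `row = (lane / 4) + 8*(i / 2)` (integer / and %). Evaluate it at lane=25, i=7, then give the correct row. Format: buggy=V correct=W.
`(lane / 4) + 8*(i / 2)`[25,7]=>30
L=25=>grp=25>>2=6, tig=25&3=1
[7]=>row 6+8=14  col 1·2+1+8=11
row: 30 vs 14

buggy=30 correct=14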